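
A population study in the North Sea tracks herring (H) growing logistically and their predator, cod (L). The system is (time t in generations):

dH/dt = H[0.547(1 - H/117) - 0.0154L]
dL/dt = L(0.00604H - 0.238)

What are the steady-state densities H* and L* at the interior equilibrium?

From dL/dt = 0 with L > 0: 0.00604H* = 0.238, so H* = 39.4.
Substitute into dH/dt = 0: 0.547(1 - 39.4/117) = 0.0154L*.
The bracket is 0.663, giving L* = 0.363/0.0154 = 23.6.

H* ≈ 39.4, L* ≈ 23.6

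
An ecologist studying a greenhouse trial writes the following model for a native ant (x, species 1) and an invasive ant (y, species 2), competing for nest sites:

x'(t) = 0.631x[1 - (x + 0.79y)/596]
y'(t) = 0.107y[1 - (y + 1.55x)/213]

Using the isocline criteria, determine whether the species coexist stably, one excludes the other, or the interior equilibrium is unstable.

species 1 excludes species 2

Compare the nullcline intercepts: K1/α12 = 596/0.79 = 754 > K2 = 213; K2/α21 = 213/1.55 = 137 < K1 = 596.
Since the inequalities point opposite ways, species 1 can invade but species 2 cannot.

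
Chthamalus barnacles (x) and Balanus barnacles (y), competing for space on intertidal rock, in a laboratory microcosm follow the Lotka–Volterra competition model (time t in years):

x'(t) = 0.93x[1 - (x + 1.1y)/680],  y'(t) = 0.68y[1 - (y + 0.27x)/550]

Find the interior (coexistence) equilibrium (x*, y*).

Setting both brackets to zero gives the nullclines x + 1.1y = 680 and 0.27x + y = 550.
Substituting y = 550 - 0.27x into the first: x(1 - 1.1·0.27) = 680 - 1.1·550.
So x* = 75/0.703 = 107, and then y* = 550 - 0.27·107 = 521.

x* ≈ 107, y* ≈ 521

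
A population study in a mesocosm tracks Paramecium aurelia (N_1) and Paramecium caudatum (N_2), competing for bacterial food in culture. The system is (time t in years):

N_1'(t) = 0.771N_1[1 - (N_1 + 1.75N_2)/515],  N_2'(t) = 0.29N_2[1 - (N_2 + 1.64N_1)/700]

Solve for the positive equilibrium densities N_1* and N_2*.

Setting both brackets to zero gives the nullclines N_1 + 1.75N_2 = 515 and 1.64N_1 + N_2 = 700.
Substituting N_2 = 700 - 1.64N_1 into the first: N_1(1 - 1.75·1.64) = 515 - 1.75·700.
So N_1* = -710/-1.87 = 380, and then N_2* = 700 - 1.64·380 = 77.3.

N_1* ≈ 380, N_2* ≈ 77.3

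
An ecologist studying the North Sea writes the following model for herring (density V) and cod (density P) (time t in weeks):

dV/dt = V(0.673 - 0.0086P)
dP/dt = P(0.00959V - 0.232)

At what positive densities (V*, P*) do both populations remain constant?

Set dP/dt = 0 with P > 0: 0.00959V - 0.232 = 0, so V* = 0.232/0.00959 = 24.2.
Set dV/dt = 0 with V > 0: 0.673 - 0.0086P = 0, so P* = 0.673/0.0086 = 78.3.

V* ≈ 24.2, P* ≈ 78.3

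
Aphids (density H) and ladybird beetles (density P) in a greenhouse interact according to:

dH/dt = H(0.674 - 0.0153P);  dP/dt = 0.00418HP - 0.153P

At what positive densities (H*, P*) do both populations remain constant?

H* ≈ 36.6, P* ≈ 44.1

Set dP/dt = 0 with P > 0: 0.00418H - 0.153 = 0, so H* = 0.153/0.00418 = 36.6.
Set dH/dt = 0 with H > 0: 0.674 - 0.0153P = 0, so P* = 0.674/0.0153 = 44.1.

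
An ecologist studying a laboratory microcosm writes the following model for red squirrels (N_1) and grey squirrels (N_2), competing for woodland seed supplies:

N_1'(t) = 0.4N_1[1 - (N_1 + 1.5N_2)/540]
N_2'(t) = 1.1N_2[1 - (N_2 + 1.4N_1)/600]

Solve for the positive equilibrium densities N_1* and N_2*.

Setting both brackets to zero gives the nullclines N_1 + 1.5N_2 = 540 and 1.4N_1 + N_2 = 600.
Substituting N_2 = 600 - 1.4N_1 into the first: N_1(1 - 1.5·1.4) = 540 - 1.5·600.
So N_1* = -360/-1.1 = 327, and then N_2* = 600 - 1.4·327 = 142.

N_1* ≈ 327, N_2* ≈ 142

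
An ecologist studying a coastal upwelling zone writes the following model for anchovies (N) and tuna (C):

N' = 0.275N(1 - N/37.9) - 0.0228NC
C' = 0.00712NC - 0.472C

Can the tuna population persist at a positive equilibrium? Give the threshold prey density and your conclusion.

The predator equation gives dC/dt > 0 only when N > 0.472/0.00712 = 66.3.
Without the predator, N → K = 37.9. Since 37.9 < 66.3, the predator cannot invade.

Threshold N = 66.3; K < 66.3, so no, the predator goes extinct.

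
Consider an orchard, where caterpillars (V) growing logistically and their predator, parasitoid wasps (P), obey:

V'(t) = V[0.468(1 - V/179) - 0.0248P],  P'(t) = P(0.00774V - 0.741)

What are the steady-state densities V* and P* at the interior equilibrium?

From dP/dt = 0 with P > 0: 0.00774V* = 0.741, so V* = 95.7.
Substitute into dV/dt = 0: 0.468(1 - 95.7/179) = 0.0248P*.
The bracket is 0.465, giving P* = 0.218/0.0248 = 8.78.

V* ≈ 95.7, P* ≈ 8.78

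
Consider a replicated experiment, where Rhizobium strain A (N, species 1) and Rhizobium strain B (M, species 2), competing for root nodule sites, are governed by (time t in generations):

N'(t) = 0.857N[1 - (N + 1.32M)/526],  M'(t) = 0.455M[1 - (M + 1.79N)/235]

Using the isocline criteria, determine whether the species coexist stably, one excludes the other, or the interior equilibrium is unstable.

Compare the nullcline intercepts: K1/α12 = 526/1.32 = 398 > K2 = 235; K2/α21 = 235/1.79 = 131 < K1 = 526.
Since the inequalities point opposite ways, species 1 can invade but species 2 cannot.

species 1 excludes species 2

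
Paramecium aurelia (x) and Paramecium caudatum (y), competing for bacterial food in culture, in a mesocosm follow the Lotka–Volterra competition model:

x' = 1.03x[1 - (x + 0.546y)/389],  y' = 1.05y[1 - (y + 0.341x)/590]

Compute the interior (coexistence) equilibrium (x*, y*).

x* ≈ 82.2, y* ≈ 562

Setting both brackets to zero gives the nullclines x + 0.546y = 389 and 0.341x + y = 590.
Substituting y = 590 - 0.341x into the first: x(1 - 0.546·0.341) = 389 - 0.546·590.
So x* = 66.9/0.814 = 82.2, and then y* = 590 - 0.341·82.2 = 562.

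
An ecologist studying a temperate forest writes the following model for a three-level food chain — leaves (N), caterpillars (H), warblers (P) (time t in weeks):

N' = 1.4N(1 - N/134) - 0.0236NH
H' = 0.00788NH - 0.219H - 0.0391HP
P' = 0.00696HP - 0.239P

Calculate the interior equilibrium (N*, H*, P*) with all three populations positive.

N* ≈ 56.4, H* ≈ 34.3, P* ≈ 5.77

From dP/dt = 0: 0.00696H* = 0.239, so H* = 34.3.
From dN/dt = 0: 1.4(1 - N*/134) = 0.0236·34.3, giving N* = 134·(1 - 0.579) = 56.4.
From dH/dt = 0: 0.00788·56.4 - 0.219 = 0.0391P*, so P* = 0.226/0.0391 = 5.77.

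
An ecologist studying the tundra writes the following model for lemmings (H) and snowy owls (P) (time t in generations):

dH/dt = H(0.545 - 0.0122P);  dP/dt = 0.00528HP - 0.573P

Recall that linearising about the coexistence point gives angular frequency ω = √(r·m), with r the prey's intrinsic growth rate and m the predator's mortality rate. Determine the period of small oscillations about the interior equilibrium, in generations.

T ≈ 11.2 generations

Here r = 0.545 and m = 0.573, so r·m = 0.312.
ω = √0.312 = 0.559 per generation, hence T = 2π/ω ≈ 11.2 generations.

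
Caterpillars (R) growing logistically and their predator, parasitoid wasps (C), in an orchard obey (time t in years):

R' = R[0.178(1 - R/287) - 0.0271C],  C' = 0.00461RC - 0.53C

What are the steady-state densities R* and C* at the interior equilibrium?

From dC/dt = 0 with C > 0: 0.00461R* = 0.53, so R* = 115.
Substitute into dR/dt = 0: 0.178(1 - 115/287) = 0.0271C*.
The bracket is 0.599, giving C* = 0.107/0.0271 = 3.94.

R* ≈ 115, C* ≈ 3.94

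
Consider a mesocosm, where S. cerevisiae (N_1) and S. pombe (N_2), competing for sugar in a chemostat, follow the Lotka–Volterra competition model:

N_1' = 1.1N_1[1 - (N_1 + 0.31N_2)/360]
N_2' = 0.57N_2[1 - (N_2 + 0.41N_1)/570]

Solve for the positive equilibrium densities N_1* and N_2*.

N_1* ≈ 210, N_2* ≈ 484

Setting both brackets to zero gives the nullclines N_1 + 0.31N_2 = 360 and 0.41N_1 + N_2 = 570.
Substituting N_2 = 570 - 0.41N_1 into the first: N_1(1 - 0.31·0.41) = 360 - 0.31·570.
So N_1* = 183/0.873 = 210, and then N_2* = 570 - 0.41·210 = 484.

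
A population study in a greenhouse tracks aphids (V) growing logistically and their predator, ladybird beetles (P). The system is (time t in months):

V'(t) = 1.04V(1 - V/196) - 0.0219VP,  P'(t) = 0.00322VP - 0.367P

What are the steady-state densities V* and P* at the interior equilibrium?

From dP/dt = 0 with P > 0: 0.00322V* = 0.367, so V* = 114.
Substitute into dV/dt = 0: 1.04(1 - 114/196) = 0.0219P*.
The bracket is 0.418, giving P* = 0.435/0.0219 = 19.9.

V* ≈ 114, P* ≈ 19.9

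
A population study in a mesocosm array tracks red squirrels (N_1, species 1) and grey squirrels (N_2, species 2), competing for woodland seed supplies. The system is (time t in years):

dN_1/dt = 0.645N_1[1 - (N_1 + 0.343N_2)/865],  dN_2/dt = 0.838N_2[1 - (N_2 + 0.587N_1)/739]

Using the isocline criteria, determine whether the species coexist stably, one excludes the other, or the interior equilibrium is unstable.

stable coexistence

Compare the nullcline intercepts: K1/α12 = 865/0.343 = 2520 > K2 = 739; K2/α21 = 739/0.587 = 1260 > K1 = 865.
Since both inequalities hold, each species can invade when rare, so the interior equilibrium is stable.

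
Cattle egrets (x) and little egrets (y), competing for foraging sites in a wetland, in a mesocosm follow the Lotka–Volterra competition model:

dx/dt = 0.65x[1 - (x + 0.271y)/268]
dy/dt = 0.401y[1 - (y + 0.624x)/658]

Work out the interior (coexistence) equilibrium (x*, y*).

x* ≈ 108, y* ≈ 591

Setting both brackets to zero gives the nullclines x + 0.271y = 268 and 0.624x + y = 658.
Substituting y = 658 - 0.624x into the first: x(1 - 0.271·0.624) = 268 - 0.271·658.
So x* = 89.7/0.831 = 108, and then y* = 658 - 0.624·108 = 591.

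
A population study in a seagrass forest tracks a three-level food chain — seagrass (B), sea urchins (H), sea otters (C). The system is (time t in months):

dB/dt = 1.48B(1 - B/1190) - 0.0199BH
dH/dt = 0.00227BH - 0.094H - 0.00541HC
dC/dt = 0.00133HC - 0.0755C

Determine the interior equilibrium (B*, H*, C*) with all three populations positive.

From dC/dt = 0: 0.00133H* = 0.0755, so H* = 56.8.
From dB/dt = 0: 1.48(1 - B*/1190) = 0.0199·56.8, giving B* = 1190·(1 - 0.763) = 282.
From dH/dt = 0: 0.00227·282 - 0.094 = 0.00541C*, so C* = 0.545/0.00541 = 101.

B* ≈ 282, H* ≈ 56.8, C* ≈ 101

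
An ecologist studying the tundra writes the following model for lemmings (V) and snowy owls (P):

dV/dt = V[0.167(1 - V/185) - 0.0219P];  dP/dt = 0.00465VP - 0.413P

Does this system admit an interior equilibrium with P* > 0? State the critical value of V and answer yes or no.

Threshold V = 88.8; K > 88.8, so yes, the predator persists.

The predator equation gives dP/dt > 0 only when V > 0.413/0.00465 = 88.8.
Without the predator, V → K = 185. Since 185 > 88.8, the predator can invade and persist.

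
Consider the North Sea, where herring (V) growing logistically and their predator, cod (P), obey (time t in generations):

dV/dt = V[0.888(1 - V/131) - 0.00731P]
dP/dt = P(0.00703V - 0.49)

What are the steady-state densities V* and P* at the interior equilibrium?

From dP/dt = 0 with P > 0: 0.00703V* = 0.49, so V* = 69.7.
Substitute into dV/dt = 0: 0.888(1 - 69.7/131) = 0.00731P*.
The bracket is 0.468, giving P* = 0.416/0.00731 = 56.8.

V* ≈ 69.7, P* ≈ 56.8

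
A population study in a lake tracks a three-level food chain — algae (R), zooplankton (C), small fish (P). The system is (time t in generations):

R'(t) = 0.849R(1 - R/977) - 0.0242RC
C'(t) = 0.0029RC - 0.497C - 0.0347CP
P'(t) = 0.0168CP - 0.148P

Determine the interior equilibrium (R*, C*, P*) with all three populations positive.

R* ≈ 732, C* ≈ 8.81, P* ≈ 46.8

From dP/dt = 0: 0.0168C* = 0.148, so C* = 8.81.
From dR/dt = 0: 0.849(1 - R*/977) = 0.0242·8.81, giving R* = 977·(1 - 0.251) = 732.
From dC/dt = 0: 0.0029·732 - 0.497 = 0.0347P*, so P* = 1.62/0.0347 = 46.8.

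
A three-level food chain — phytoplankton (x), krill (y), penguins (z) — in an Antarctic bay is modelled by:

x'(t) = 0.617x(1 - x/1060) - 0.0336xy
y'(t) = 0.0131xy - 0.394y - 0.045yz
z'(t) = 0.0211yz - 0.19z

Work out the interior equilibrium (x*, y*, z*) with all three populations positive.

From dz/dt = 0: 0.0211y* = 0.19, so y* = 9.
From dx/dt = 0: 0.617(1 - x*/1060) = 0.0336·9, giving x* = 1060·(1 - 0.49) = 540.
From dy/dt = 0: 0.0131·540 - 0.394 = 0.045z*, so z* = 6.68/0.045 = 149.

x* ≈ 540, y* ≈ 9, z* ≈ 149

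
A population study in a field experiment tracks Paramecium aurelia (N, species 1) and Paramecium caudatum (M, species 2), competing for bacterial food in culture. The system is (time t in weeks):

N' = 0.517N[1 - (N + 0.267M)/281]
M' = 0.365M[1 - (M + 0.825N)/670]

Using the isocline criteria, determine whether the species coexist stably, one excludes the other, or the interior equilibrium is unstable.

Compare the nullcline intercepts: K1/α12 = 281/0.267 = 1050 > K2 = 670; K2/α21 = 670/0.825 = 812 > K1 = 281.
Since both inequalities hold, each species can invade when rare, so the interior equilibrium is stable.

stable coexistence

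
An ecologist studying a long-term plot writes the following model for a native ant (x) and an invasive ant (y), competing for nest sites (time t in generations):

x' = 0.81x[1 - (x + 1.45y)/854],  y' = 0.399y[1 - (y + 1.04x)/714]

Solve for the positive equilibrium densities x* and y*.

x* ≈ 357, y* ≈ 343

Setting both brackets to zero gives the nullclines x + 1.45y = 854 and 1.04x + y = 714.
Substituting y = 714 - 1.04x into the first: x(1 - 1.45·1.04) = 854 - 1.45·714.
So x* = -181/-0.508 = 357, and then y* = 714 - 1.04·357 = 343.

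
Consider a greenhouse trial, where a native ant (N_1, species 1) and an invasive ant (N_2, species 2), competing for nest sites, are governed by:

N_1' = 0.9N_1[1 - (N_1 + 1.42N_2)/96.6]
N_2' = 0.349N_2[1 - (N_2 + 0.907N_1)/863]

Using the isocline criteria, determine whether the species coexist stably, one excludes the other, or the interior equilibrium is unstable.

species 2 excludes species 1

Compare the nullcline intercepts: K1/α12 = 96.6/1.42 = 68 < K2 = 863; K2/α21 = 863/0.907 = 951 > K1 = 96.6.
Since the inequalities point opposite ways, species 2 can invade but species 1 cannot.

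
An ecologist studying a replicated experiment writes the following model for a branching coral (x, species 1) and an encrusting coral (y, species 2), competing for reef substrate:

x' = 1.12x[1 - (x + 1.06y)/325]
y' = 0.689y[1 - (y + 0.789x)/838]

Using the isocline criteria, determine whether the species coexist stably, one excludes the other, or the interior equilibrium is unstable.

species 2 excludes species 1

Compare the nullcline intercepts: K1/α12 = 325/1.06 = 307 < K2 = 838; K2/α21 = 838/0.789 = 1060 > K1 = 325.
Since the inequalities point opposite ways, species 2 can invade but species 1 cannot.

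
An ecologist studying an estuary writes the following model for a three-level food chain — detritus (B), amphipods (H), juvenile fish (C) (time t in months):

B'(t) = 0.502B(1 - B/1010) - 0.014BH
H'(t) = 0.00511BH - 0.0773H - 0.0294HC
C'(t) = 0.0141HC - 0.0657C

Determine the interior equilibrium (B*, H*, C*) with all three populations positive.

From dC/dt = 0: 0.0141H* = 0.0657, so H* = 4.66.
From dB/dt = 0: 0.502(1 - B*/1010) = 0.014·4.66, giving B* = 1010·(1 - 0.13) = 879.
From dH/dt = 0: 0.00511·879 - 0.0773 = 0.0294C*, so C* = 4.41/0.0294 = 150.

B* ≈ 879, H* ≈ 4.66, C* ≈ 150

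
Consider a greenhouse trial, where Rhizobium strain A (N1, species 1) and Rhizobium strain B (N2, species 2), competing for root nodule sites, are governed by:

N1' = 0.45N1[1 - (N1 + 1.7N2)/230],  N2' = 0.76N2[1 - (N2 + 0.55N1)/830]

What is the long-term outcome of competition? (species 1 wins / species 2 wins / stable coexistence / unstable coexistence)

Compare the nullcline intercepts: K1/α12 = 230/1.7 = 135 < K2 = 830; K2/α21 = 830/0.55 = 1510 > K1 = 230.
Since the inequalities point opposite ways, species 2 can invade but species 1 cannot.

species 2 excludes species 1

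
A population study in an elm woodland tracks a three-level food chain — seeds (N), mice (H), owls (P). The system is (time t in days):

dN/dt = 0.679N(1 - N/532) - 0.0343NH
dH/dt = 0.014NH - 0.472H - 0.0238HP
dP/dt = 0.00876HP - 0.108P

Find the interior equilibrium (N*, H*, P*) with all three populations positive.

N* ≈ 201, H* ≈ 12.3, P* ≈ 98.2

From dP/dt = 0: 0.00876H* = 0.108, so H* = 12.3.
From dN/dt = 0: 0.679(1 - N*/532) = 0.0343·12.3, giving N* = 532·(1 - 0.623) = 201.
From dH/dt = 0: 0.014·201 - 0.472 = 0.0238P*, so P* = 2.34/0.0238 = 98.2.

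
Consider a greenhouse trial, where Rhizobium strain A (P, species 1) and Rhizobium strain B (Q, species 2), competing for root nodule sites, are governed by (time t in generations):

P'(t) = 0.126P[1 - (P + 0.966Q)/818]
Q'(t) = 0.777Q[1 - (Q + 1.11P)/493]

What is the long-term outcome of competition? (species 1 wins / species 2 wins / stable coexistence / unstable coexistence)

species 1 excludes species 2

Compare the nullcline intercepts: K1/α12 = 818/0.966 = 847 > K2 = 493; K2/α21 = 493/1.11 = 444 < K1 = 818.
Since the inequalities point opposite ways, species 1 can invade but species 2 cannot.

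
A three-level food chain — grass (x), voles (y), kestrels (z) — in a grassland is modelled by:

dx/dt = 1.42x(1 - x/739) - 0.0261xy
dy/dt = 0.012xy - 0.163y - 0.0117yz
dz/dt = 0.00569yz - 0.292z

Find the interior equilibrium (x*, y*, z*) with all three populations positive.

x* ≈ 41.9, y* ≈ 51.3, z* ≈ 29.1

From dz/dt = 0: 0.00569y* = 0.292, so y* = 51.3.
From dx/dt = 0: 1.42(1 - x*/739) = 0.0261·51.3, giving x* = 739·(1 - 0.943) = 41.9.
From dy/dt = 0: 0.012·41.9 - 0.163 = 0.0117z*, so z* = 0.34/0.0117 = 29.1.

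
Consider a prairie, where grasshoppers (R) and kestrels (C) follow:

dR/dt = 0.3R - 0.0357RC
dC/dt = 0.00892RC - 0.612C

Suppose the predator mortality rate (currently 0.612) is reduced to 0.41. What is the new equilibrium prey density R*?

R* ≈ 46

At the interior fixed point, setting dC/dt = 0 with C > 0 fixes R* = (predator death rate)/(RC coefficient) — independent of the other coefficients.
With the change, R* = 0.41/0.00892 = 46; it falls from 68.6.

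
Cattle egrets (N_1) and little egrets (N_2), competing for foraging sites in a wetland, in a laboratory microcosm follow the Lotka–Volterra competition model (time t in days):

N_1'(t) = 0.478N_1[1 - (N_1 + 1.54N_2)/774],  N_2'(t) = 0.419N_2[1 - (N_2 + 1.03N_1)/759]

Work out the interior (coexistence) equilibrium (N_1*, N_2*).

N_1* ≈ 674, N_2* ≈ 65.2

Setting both brackets to zero gives the nullclines N_1 + 1.54N_2 = 774 and 1.03N_1 + N_2 = 759.
Substituting N_2 = 759 - 1.03N_1 into the first: N_1(1 - 1.54·1.03) = 774 - 1.54·759.
So N_1* = -395/-0.586 = 674, and then N_2* = 759 - 1.03·674 = 65.2.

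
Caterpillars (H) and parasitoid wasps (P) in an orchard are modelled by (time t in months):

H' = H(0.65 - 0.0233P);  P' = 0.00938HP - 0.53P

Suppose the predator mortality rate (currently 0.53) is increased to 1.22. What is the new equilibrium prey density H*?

At the interior fixed point, setting dP/dt = 0 with P > 0 fixes H* = (predator death rate)/(HP coefficient) — independent of the other coefficients.
With the change, H* = 1.22/0.00938 = 130; it rises from 56.5.

H* ≈ 130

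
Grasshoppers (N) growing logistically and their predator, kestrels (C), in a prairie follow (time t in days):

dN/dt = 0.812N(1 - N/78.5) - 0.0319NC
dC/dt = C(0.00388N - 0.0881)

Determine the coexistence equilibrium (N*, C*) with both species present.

N* ≈ 22.7, C* ≈ 18.1

From dC/dt = 0 with C > 0: 0.00388N* = 0.0881, so N* = 22.7.
Substitute into dN/dt = 0: 0.812(1 - 22.7/78.5) = 0.0319C*.
The bracket is 0.711, giving C* = 0.577/0.0319 = 18.1.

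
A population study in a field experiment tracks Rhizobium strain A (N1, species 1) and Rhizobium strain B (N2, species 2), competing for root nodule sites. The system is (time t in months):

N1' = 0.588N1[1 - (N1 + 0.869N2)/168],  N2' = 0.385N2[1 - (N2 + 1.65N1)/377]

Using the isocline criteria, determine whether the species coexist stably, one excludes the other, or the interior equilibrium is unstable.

Compare the nullcline intercepts: K1/α12 = 168/0.869 = 193 < K2 = 377; K2/α21 = 377/1.65 = 228 > K1 = 168.
Since the inequalities point opposite ways, species 2 can invade but species 1 cannot.

species 2 excludes species 1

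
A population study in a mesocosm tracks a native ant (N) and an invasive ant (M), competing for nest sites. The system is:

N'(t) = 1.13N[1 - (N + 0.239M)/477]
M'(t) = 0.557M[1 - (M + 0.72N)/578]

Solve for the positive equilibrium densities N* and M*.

N* ≈ 409, M* ≈ 283

Setting both brackets to zero gives the nullclines N + 0.239M = 477 and 0.72N + M = 578.
Substituting M = 578 - 0.72N into the first: N(1 - 0.239·0.72) = 477 - 0.239·578.
So N* = 339/0.828 = 409, and then M* = 578 - 0.72·409 = 283.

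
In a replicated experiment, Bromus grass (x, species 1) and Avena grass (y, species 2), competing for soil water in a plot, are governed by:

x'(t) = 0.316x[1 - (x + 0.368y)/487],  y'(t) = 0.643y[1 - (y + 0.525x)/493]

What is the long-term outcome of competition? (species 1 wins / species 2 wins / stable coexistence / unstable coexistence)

stable coexistence

Compare the nullcline intercepts: K1/α12 = 487/0.368 = 1320 > K2 = 493; K2/α21 = 493/0.525 = 939 > K1 = 487.
Since both inequalities hold, each species can invade when rare, so the interior equilibrium is stable.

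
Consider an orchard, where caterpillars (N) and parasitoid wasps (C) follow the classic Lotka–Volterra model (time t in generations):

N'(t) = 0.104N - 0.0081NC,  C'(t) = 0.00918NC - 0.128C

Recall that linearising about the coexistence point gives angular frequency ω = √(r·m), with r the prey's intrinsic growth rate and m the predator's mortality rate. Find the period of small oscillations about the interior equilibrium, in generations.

Here r = 0.104 and m = 0.128, so r·m = 0.0133.
ω = √0.0133 = 0.115 per generation, hence T = 2π/ω ≈ 54.5 generations.

T ≈ 54.5 generations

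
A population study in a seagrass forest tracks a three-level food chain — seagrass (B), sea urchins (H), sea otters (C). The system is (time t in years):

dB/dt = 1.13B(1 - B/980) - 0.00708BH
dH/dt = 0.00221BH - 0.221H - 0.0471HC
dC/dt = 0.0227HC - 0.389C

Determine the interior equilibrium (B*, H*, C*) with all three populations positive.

From dC/dt = 0: 0.0227H* = 0.389, so H* = 17.1.
From dB/dt = 0: 1.13(1 - B*/980) = 0.00708·17.1, giving B* = 980·(1 - 0.107) = 875.
From dH/dt = 0: 0.00221·875 - 0.221 = 0.0471C*, so C* = 1.71/0.0471 = 36.4.

B* ≈ 875, H* ≈ 17.1, C* ≈ 36.4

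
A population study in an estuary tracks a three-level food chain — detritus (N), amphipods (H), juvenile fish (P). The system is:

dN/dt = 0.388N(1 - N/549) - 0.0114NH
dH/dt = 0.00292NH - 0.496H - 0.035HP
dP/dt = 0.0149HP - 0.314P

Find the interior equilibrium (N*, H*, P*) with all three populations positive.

From dP/dt = 0: 0.0149H* = 0.314, so H* = 21.1.
From dN/dt = 0: 0.388(1 - N*/549) = 0.0114·21.1, giving N* = 549·(1 - 0.619) = 209.
From dH/dt = 0: 0.00292·209 - 0.496 = 0.035P*, so P* = 0.114/0.035 = 3.27.

N* ≈ 209, H* ≈ 21.1, P* ≈ 3.27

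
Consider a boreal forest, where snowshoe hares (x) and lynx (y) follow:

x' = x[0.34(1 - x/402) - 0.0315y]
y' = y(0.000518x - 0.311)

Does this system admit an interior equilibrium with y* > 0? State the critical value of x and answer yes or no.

Threshold x = 600; K < 600, so no, the predator goes extinct.

The predator equation gives dy/dt > 0 only when x > 0.311/0.000518 = 600.
Without the predator, x → K = 402. Since 402 < 600, the predator cannot invade.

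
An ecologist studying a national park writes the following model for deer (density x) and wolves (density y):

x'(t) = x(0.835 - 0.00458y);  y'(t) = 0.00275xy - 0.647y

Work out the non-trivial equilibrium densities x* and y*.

Set dy/dt = 0 with y > 0: 0.00275x - 0.647 = 0, so x* = 0.647/0.00275 = 235.
Set dx/dt = 0 with x > 0: 0.835 - 0.00458y = 0, so y* = 0.835/0.00458 = 182.

x* ≈ 235, y* ≈ 182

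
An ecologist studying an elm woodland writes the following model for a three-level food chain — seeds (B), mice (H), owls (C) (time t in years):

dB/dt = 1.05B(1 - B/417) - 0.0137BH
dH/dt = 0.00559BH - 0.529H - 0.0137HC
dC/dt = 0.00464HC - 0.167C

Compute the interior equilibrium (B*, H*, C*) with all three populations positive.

From dC/dt = 0: 0.00464H* = 0.167, so H* = 36.
From dB/dt = 0: 1.05(1 - B*/417) = 0.0137·36, giving B* = 417·(1 - 0.47) = 221.
From dH/dt = 0: 0.00559·221 - 0.529 = 0.0137C*, so C* = 0.707/0.0137 = 51.6.

B* ≈ 221, H* ≈ 36, C* ≈ 51.6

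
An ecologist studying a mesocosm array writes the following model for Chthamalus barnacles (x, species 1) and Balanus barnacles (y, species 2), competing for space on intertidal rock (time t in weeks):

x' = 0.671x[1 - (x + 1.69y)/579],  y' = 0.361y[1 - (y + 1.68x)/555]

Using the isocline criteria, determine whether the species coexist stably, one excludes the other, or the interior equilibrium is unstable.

Compare the nullcline intercepts: K1/α12 = 579/1.69 = 343 < K2 = 555; K2/α21 = 555/1.68 = 330 < K1 = 579.
Since both are reversed, neither can invade when rare; the interior point is a saddle.

unstable coexistence (outcome depends on initial conditions)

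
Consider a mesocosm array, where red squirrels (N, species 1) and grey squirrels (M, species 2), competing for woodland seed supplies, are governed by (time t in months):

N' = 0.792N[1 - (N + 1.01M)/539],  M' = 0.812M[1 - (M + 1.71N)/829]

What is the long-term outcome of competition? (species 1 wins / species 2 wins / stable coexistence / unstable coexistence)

unstable coexistence (outcome depends on initial conditions)

Compare the nullcline intercepts: K1/α12 = 539/1.01 = 534 < K2 = 829; K2/α21 = 829/1.71 = 485 < K1 = 539.
Since both are reversed, neither can invade when rare; the interior point is a saddle.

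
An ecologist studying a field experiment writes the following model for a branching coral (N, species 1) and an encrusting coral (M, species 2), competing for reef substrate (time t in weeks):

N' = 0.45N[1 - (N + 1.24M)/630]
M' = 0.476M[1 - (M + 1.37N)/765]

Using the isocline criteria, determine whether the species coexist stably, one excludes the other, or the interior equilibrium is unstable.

Compare the nullcline intercepts: K1/α12 = 630/1.24 = 508 < K2 = 765; K2/α21 = 765/1.37 = 558 < K1 = 630.
Since both are reversed, neither can invade when rare; the interior point is a saddle.

unstable coexistence (outcome depends on initial conditions)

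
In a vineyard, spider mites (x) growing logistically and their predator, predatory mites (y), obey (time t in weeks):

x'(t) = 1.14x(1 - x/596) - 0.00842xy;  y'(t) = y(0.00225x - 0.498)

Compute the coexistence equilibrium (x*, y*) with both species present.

x* ≈ 221, y* ≈ 85.1

From dy/dt = 0 with y > 0: 0.00225x* = 0.498, so x* = 221.
Substitute into dx/dt = 0: 1.14(1 - 221/596) = 0.00842y*.
The bracket is 0.629, giving y* = 0.717/0.00842 = 85.1.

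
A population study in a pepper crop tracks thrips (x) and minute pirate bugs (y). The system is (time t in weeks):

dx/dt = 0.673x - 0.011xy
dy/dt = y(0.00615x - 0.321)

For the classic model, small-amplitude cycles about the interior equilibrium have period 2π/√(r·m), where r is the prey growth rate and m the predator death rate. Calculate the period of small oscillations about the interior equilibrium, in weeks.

Here r = 0.673 and m = 0.321, so r·m = 0.216.
ω = √0.216 = 0.465 per week, hence T = 2π/ω ≈ 13.5 weeks.

T ≈ 13.5 weeks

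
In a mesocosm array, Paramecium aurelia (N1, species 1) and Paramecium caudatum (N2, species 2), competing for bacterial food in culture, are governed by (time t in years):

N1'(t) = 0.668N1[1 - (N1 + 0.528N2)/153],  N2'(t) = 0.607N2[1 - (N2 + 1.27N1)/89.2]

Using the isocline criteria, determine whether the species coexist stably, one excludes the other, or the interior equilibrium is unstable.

Compare the nullcline intercepts: K1/α12 = 153/0.528 = 290 > K2 = 89.2; K2/α21 = 89.2/1.27 = 70.2 < K1 = 153.
Since the inequalities point opposite ways, species 1 can invade but species 2 cannot.

species 1 excludes species 2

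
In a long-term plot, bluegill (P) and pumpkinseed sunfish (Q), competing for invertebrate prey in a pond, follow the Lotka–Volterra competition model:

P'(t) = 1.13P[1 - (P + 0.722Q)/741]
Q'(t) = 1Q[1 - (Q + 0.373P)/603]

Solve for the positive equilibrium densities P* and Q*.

Setting both brackets to zero gives the nullclines P + 0.722Q = 741 and 0.373P + Q = 603.
Substituting Q = 603 - 0.373P into the first: P(1 - 0.722·0.373) = 741 - 0.722·603.
So P* = 306/0.731 = 418, and then Q* = 603 - 0.373·418 = 447.

P* ≈ 418, Q* ≈ 447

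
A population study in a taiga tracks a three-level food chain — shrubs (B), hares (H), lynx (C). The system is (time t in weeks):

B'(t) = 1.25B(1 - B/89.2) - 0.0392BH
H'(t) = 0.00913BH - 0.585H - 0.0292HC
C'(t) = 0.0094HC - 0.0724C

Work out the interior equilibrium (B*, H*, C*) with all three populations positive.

B* ≈ 67.7, H* ≈ 7.7, C* ≈ 1.12

From dC/dt = 0: 0.0094H* = 0.0724, so H* = 7.7.
From dB/dt = 0: 1.25(1 - B*/89.2) = 0.0392·7.7, giving B* = 89.2·(1 - 0.242) = 67.7.
From dH/dt = 0: 0.00913·67.7 - 0.585 = 0.0292C*, so C* = 0.0327/0.0292 = 1.12.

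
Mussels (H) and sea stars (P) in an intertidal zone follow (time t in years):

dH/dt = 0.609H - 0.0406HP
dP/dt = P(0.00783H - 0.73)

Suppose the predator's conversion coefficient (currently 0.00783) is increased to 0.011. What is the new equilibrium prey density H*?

At the interior fixed point, setting dP/dt = 0 with P > 0 fixes H* = (predator death rate)/(HP coefficient) — independent of the other coefficients.
With the change, H* = 0.73/0.011 = 66.4; it falls from 93.2.

H* ≈ 66.4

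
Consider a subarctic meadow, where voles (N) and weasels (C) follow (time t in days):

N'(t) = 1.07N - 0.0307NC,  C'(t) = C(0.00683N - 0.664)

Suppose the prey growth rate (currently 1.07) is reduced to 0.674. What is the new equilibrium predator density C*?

C* ≈ 22

At the interior fixed point, setting dN/dt = 0 with N > 0 fixes C* = (prey growth rate)/(NC coefficient) — independent of the other coefficients.
With the change, C* = 0.674/0.0307 = 22; it falls from 34.9.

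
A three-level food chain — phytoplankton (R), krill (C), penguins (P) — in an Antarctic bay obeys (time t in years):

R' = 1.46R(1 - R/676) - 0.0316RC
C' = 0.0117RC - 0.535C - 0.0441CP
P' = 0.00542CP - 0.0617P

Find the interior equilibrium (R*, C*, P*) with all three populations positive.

R* ≈ 509, C* ≈ 11.4, P* ≈ 123

From dP/dt = 0: 0.00542C* = 0.0617, so C* = 11.4.
From dR/dt = 0: 1.46(1 - R*/676) = 0.0316·11.4, giving R* = 676·(1 - 0.246) = 509.
From dC/dt = 0: 0.0117·509 - 0.535 = 0.0441P*, so P* = 5.43/0.0441 = 123.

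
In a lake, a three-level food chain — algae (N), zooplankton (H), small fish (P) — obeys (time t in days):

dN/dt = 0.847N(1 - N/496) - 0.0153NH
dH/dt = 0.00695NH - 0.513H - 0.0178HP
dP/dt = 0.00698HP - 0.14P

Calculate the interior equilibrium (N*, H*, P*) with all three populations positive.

From dP/dt = 0: 0.00698H* = 0.14, so H* = 20.1.
From dN/dt = 0: 0.847(1 - N*/496) = 0.0153·20.1, giving N* = 496·(1 - 0.362) = 316.
From dH/dt = 0: 0.00695·316 - 0.513 = 0.0178P*, so P* = 1.69/0.0178 = 94.7.

N* ≈ 316, H* ≈ 20.1, P* ≈ 94.7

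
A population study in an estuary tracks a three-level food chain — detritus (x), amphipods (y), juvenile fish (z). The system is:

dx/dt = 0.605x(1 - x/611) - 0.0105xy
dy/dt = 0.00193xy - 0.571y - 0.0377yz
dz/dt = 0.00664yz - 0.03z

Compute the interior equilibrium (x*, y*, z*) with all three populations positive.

From dz/dt = 0: 0.00664y* = 0.03, so y* = 4.52.
From dx/dt = 0: 0.605(1 - x*/611) = 0.0105·4.52, giving x* = 611·(1 - 0.0784) = 563.
From dy/dt = 0: 0.00193·563 - 0.571 = 0.0377z*, so z* = 0.516/0.0377 = 13.7.

x* ≈ 563, y* ≈ 4.52, z* ≈ 13.7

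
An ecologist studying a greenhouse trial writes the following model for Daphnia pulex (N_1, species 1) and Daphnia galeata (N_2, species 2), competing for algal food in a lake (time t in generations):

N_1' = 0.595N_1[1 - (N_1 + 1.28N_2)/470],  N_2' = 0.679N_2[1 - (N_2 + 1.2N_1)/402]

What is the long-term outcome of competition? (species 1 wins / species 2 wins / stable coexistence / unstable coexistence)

Compare the nullcline intercepts: K1/α12 = 470/1.28 = 367 < K2 = 402; K2/α21 = 402/1.2 = 335 < K1 = 470.
Since both are reversed, neither can invade when rare; the interior point is a saddle.

unstable coexistence (outcome depends on initial conditions)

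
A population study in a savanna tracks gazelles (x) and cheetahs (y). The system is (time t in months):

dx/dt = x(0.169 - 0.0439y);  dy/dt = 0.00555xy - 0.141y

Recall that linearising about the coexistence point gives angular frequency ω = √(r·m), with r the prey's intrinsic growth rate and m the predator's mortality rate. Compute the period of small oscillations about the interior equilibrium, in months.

Here r = 0.169 and m = 0.141, so r·m = 0.0238.
ω = √0.0238 = 0.154 per month, hence T = 2π/ω ≈ 40.7 months.

T ≈ 40.7 months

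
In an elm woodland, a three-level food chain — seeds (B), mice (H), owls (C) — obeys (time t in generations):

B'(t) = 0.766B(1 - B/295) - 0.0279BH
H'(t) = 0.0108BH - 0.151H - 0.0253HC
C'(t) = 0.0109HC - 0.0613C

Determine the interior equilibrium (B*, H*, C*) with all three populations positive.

From dC/dt = 0: 0.0109H* = 0.0613, so H* = 5.62.
From dB/dt = 0: 0.766(1 - B*/295) = 0.0279·5.62, giving B* = 295·(1 - 0.205) = 235.
From dH/dt = 0: 0.0108·235 - 0.151 = 0.0253C*, so C* = 2.38/0.0253 = 94.2.

B* ≈ 235, H* ≈ 5.62, C* ≈ 94.2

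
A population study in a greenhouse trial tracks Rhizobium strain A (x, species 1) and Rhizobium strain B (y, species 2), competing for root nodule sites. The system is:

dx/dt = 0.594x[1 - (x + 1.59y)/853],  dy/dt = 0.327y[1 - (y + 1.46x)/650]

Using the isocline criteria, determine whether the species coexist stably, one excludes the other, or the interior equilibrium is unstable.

Compare the nullcline intercepts: K1/α12 = 853/1.59 = 536 < K2 = 650; K2/α21 = 650/1.46 = 445 < K1 = 853.
Since both are reversed, neither can invade when rare; the interior point is a saddle.

unstable coexistence (outcome depends on initial conditions)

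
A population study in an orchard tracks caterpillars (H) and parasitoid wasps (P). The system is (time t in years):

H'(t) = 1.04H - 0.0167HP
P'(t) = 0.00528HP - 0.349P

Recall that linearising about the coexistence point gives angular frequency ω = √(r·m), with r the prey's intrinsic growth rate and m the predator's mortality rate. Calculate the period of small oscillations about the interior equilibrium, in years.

Here r = 1.04 and m = 0.349, so r·m = 0.363.
ω = √0.363 = 0.602 per year, hence T = 2π/ω ≈ 10.4 years.

T ≈ 10.4 years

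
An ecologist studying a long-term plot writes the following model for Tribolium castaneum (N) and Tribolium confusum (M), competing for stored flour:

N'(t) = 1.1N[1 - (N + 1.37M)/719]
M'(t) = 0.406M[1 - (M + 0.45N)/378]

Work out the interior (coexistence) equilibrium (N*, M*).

N* ≈ 524, M* ≈ 142

Setting both brackets to zero gives the nullclines N + 1.37M = 719 and 0.45N + M = 378.
Substituting M = 378 - 0.45N into the first: N(1 - 1.37·0.45) = 719 - 1.37·378.
So N* = 201/0.383 = 524, and then M* = 378 - 0.45·524 = 142.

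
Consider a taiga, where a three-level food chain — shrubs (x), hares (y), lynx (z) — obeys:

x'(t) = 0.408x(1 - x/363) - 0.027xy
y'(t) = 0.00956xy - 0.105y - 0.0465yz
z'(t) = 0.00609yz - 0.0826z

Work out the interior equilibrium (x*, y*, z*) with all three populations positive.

From dz/dt = 0: 0.00609y* = 0.0826, so y* = 13.6.
From dx/dt = 0: 0.408(1 - x*/363) = 0.027·13.6, giving x* = 363·(1 - 0.898) = 37.2.
From dy/dt = 0: 0.00956·37.2 - 0.105 = 0.0465z*, so z* = 0.25/0.0465 = 5.39.

x* ≈ 37.2, y* ≈ 13.6, z* ≈ 5.39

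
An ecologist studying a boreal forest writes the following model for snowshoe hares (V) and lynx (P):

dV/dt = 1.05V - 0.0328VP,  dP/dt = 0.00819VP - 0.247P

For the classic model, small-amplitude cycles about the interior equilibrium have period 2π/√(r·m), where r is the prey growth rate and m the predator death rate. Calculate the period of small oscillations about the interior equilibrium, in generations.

T ≈ 12.3 generations

Here r = 1.05 and m = 0.247, so r·m = 0.259.
ω = √0.259 = 0.509 per generation, hence T = 2π/ω ≈ 12.3 generations.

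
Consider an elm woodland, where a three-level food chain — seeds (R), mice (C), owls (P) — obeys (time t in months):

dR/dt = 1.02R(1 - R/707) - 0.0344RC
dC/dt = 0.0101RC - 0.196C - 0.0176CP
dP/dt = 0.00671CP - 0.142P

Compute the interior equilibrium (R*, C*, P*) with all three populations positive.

From dP/dt = 0: 0.00671C* = 0.142, so C* = 21.2.
From dR/dt = 0: 1.02(1 - R*/707) = 0.0344·21.2, giving R* = 707·(1 - 0.714) = 202.
From dC/dt = 0: 0.0101·202 - 0.196 = 0.0176P*, so P* = 1.85/0.0176 = 105.

R* ≈ 202, C* ≈ 21.2, P* ≈ 105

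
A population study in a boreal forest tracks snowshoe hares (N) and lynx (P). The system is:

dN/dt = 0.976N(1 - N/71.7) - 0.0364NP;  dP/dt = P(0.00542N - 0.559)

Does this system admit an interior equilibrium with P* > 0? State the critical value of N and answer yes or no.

The predator equation gives dP/dt > 0 only when N > 0.559/0.00542 = 103.
Without the predator, N → K = 71.7. Since 71.7 < 103, the predator cannot invade.

Threshold N = 103; K < 103, so no, the predator goes extinct.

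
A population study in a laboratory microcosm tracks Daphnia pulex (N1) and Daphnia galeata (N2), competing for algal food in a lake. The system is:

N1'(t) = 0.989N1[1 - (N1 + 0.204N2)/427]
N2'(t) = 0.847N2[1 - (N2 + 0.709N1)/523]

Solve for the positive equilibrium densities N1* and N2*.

N1* ≈ 374, N2* ≈ 258

Setting both brackets to zero gives the nullclines N1 + 0.204N2 = 427 and 0.709N1 + N2 = 523.
Substituting N2 = 523 - 0.709N1 into the first: N1(1 - 0.204·0.709) = 427 - 0.204·523.
So N1* = 320/0.855 = 374, and then N2* = 523 - 0.709·374 = 258.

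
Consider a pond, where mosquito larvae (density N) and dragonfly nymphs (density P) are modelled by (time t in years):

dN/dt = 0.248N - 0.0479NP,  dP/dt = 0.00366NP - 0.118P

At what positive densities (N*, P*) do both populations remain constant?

Set dP/dt = 0 with P > 0: 0.00366N - 0.118 = 0, so N* = 0.118/0.00366 = 32.2.
Set dN/dt = 0 with N > 0: 0.248 - 0.0479P = 0, so P* = 0.248/0.0479 = 5.18.

N* ≈ 32.2, P* ≈ 5.18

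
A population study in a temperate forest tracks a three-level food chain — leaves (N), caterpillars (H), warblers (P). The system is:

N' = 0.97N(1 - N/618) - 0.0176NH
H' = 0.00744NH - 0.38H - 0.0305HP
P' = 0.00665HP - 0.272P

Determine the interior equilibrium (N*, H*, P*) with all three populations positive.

From dP/dt = 0: 0.00665H* = 0.272, so H* = 40.9.
From dN/dt = 0: 0.97(1 - N*/618) = 0.0176·40.9, giving N* = 618·(1 - 0.742) = 159.
From dH/dt = 0: 0.00744·159 - 0.38 = 0.0305P*, so P* = 0.806/0.0305 = 26.4.

N* ≈ 159, H* ≈ 40.9, P* ≈ 26.4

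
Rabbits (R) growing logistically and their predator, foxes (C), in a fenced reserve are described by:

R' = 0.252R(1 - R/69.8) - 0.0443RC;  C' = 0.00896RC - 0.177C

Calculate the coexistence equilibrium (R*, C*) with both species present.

R* ≈ 19.8, C* ≈ 4.08

From dC/dt = 0 with C > 0: 0.00896R* = 0.177, so R* = 19.8.
Substitute into dR/dt = 0: 0.252(1 - 19.8/69.8) = 0.0443C*.
The bracket is 0.717, giving C* = 0.181/0.0443 = 4.08.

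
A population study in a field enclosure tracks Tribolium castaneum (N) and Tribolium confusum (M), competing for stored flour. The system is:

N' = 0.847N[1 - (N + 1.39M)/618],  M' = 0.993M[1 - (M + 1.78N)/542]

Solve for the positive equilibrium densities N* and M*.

Setting both brackets to zero gives the nullclines N + 1.39M = 618 and 1.78N + M = 542.
Substituting M = 542 - 1.78N into the first: N(1 - 1.39·1.78) = 618 - 1.39·542.
So N* = -135/-1.47 = 91.8, and then M* = 542 - 1.78·91.8 = 379.

N* ≈ 91.8, M* ≈ 379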